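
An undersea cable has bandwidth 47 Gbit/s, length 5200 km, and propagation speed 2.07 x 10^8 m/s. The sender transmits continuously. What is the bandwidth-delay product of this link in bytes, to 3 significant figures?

Propagation delay = 5200000 / 2.07e+08 = 0.0251208 s.
BDP = R × t_prop = 47000000000 × 0.0251208 = 1180680000 bits.
In bytes: 1180680000/8 = 148000000 bytes.

148000000 bytes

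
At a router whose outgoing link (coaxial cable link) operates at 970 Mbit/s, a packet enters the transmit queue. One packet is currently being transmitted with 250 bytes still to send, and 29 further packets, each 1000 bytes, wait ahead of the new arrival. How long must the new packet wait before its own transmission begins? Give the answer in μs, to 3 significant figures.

Each queued packet: L/R = 8000/970000000 = 8.24742 μs.
29 queued → 239.175 μs.
Plus remaining 2000 bits of current packet: 2.06186 μs.
Queuing delay = 241 μs.

241 μs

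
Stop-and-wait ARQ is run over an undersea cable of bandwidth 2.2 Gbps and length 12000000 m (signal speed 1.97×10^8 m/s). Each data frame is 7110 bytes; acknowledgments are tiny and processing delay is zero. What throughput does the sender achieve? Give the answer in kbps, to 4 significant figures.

466.8 kbps

t_tx = L/R = 56880/2200000000 = 2.58545e-05 s.
t_prop = 12000000/197000000 = 0.0609137 s; RTT = 0.121827 s.
Cycle = t_tx + RTT = 0.121853 s.
Throughput = L / cycle = 56880 / 0.121853 = 466.8 kbps.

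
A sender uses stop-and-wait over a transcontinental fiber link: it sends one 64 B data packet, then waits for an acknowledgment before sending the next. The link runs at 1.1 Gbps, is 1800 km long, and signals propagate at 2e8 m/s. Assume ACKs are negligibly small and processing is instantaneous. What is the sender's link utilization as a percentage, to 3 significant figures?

t_tx = L/R = 512/1100000000 = 4.65455e-07 s.
t_prop = 1800000/200000000 = 0.009 s; RTT = 0.018 s.
Cycle = t_tx + RTT = 0.0180005 s.
Utilization = t_tx / cycle = 4.65455e-07/0.0180005 = 0.00259 %.

0.00259 %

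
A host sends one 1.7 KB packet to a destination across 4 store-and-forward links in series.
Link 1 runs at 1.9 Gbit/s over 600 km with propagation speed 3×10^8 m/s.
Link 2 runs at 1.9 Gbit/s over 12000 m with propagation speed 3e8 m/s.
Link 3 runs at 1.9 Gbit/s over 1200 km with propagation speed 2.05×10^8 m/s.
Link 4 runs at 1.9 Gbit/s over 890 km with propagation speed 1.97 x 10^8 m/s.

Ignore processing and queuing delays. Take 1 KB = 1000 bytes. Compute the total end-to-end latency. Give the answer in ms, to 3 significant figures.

12.4 ms

L = 13600 bits.
Transmission delay per hop = L/R = 13600/1900000000 = 0.00715789 ms; 4 hops → 0.0286316 ms.
Propagation delays (d/s per hop): 2, 0.04, 5.85366, 4.51777 ms; sum = 12.4114 ms.
End-to-end = 12.4 ms.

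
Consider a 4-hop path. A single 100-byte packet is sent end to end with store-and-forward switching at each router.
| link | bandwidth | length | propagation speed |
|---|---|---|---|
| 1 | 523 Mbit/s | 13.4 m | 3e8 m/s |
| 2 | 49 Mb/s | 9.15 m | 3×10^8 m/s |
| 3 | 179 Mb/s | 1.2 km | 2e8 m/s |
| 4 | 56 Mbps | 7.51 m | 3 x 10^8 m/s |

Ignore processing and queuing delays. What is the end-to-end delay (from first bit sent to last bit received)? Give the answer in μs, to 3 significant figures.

42.7 μs

L = 100 × 8 = 800 bits.
Transmission delays (L/R per hop): 1.52964, 16.3265, 4.46927, 14.2857 μs; sum = 36.6112 μs.
Propagation delays (d/s per hop): 0.0446667, 0.0305, 6, 0.0250333 μs; sum = 6.1002 μs.
End-to-end = 42.7 μs.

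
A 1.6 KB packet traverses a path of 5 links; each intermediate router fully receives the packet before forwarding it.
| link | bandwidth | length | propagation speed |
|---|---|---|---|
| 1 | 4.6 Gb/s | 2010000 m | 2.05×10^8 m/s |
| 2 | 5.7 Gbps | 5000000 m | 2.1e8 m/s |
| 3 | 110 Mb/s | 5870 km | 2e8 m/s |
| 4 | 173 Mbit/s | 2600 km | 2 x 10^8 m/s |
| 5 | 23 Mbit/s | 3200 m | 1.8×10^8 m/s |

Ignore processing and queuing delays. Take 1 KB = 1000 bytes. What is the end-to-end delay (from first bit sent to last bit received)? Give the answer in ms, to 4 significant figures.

L = 12800 bits.
Transmission delays (L/R per hop): 0.00278261, 0.00224561, 0.116364, 0.0739884, 0.556522 ms; sum = 0.751902 ms.
Propagation delays (d/s per hop): 9.80488, 23.8095, 29.35, 13, 0.0177778 ms; sum = 75.9822 ms.
End-to-end = 76.73 ms.

76.73 ms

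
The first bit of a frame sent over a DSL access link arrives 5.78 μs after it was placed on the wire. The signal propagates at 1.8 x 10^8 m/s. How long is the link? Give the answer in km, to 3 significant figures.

1.04 km

d = s × t_prop = 180000000 × 5.78e-06 = 1.04 km.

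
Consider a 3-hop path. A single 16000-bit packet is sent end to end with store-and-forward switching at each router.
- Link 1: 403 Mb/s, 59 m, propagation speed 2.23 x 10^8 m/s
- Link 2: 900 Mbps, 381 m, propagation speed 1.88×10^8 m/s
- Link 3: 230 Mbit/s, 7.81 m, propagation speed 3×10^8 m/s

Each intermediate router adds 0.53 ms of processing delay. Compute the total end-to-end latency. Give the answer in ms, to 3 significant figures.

Transmission delays (L/R per hop): 0.0397022, 0.0177778, 0.0695652 ms; sum = 0.127045 ms.
Propagation delays (d/s per hop): 0.000264574, 0.0020266, 2.60333e-05 ms; sum = 0.0023172 ms.
Processing at 2 router(s): 2 × 0.53 ms = 1.06 ms.
End-to-end = 1.19 ms.

1.19 ms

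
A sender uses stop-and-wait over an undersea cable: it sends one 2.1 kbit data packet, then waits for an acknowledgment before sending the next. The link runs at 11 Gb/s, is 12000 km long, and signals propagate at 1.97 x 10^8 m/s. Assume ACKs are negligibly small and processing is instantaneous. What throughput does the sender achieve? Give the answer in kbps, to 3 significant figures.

t_tx = L/R = 2100/11000000000 = 1.90909e-07 s.
t_prop = 12000000/197000000 = 0.0609137 s; RTT = 0.121827 s.
Cycle = t_tx + RTT = 0.121828 s.
Throughput = L / cycle = 2100 / 0.121828 = 17.2 kbps.

17.2 kbps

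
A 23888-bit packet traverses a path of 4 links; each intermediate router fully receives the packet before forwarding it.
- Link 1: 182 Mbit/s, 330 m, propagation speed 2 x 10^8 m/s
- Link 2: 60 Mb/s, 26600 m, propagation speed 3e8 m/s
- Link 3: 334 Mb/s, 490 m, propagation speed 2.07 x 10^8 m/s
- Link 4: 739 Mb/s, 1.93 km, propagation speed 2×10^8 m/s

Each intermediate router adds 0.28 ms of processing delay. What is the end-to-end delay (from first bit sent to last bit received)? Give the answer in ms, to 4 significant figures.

1.576 ms

Transmission delays (L/R per hop): 0.131253, 0.398133, 0.071521, 0.0323248 ms; sum = 0.633232 ms.
Propagation delays (d/s per hop): 0.00165, 0.0886667, 0.00236715, 0.00965 ms; sum = 0.102334 ms.
Processing at 3 router(s): 3 × 0.28 ms = 0.84 ms.
End-to-end = 1.576 ms.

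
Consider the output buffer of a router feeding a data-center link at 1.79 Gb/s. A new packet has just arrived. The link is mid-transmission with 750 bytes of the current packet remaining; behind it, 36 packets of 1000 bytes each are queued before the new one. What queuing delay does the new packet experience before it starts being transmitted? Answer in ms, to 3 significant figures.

0.164 ms

Each queued packet: L/R = 8000/1790000000 = 0.00446927 ms.
36 queued → 0.160894 ms.
Plus remaining 6000 bits of current packet: 0.00335196 ms.
Queuing delay = 0.164 ms.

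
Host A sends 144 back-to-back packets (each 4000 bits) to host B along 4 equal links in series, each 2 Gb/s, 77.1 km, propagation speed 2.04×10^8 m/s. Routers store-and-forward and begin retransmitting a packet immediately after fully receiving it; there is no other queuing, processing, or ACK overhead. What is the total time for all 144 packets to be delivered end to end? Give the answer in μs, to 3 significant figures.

1810 μs

Per-hop transmission t_tx = L/R = 4000/2000000000 = 2 μs.
Per-hop propagation t_prop = 77100/204000000 = 377.941 μs.
Pipeline fill: first packet needs 4·t_tx to clear all hops; remaining 143 packets each add one t_tx.
Total = (4+144-1)·t_tx + 4·t_prop = 147·2 + 4·377.941 = 1810 μs.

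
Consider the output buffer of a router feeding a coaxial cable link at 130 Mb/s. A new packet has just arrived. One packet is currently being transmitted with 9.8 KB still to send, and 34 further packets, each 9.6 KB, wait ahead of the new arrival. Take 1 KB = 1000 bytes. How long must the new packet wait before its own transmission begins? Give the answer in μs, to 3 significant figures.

Each queued packet: L/R = 76800/130000000 = 590.769 μs.
34 queued → 20086.2 μs.
Plus remaining 78400 bits of current packet: 603.077 μs.
Queuing delay = 20700 μs.

20700 μs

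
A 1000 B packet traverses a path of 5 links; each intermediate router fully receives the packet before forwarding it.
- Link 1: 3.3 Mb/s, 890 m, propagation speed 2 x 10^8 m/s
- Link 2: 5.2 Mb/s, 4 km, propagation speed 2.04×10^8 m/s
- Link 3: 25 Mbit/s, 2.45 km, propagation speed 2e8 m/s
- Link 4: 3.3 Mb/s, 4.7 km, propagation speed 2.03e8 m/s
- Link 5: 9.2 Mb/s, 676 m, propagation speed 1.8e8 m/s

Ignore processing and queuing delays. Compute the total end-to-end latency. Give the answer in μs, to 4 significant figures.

7640 μs

L = 1000 × 8 = 8000 bits.
Transmission delays (L/R per hop): 2424.24, 1538.46, 320, 2424.24, 869.565 μs; sum = 7576.51 μs.
Propagation delays (d/s per hop): 4.45, 19.6078, 12.25, 23.1527, 3.75556 μs; sum = 63.2161 μs.
End-to-end = 7640 μs.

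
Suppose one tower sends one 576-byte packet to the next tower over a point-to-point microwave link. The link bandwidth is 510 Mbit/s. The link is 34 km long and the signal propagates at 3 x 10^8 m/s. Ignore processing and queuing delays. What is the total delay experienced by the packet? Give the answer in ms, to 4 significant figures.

0.1224 ms

L = 576 × 8 = 4608 bits.
Transmission delay = L/R = 4608 / 510000000 = 0.00903529 ms.
Propagation delay = d/s = 34000 m / 300000000 m/s = 0.113333 ms.
Total = 0.1224 ms.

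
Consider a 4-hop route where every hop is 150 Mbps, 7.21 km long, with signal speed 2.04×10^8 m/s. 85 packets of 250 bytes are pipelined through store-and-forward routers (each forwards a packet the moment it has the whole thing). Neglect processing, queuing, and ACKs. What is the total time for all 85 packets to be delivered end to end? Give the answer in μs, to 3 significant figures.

Per-hop transmission t_tx = L/R = 2000/150000000 = 13.3333 μs.
Per-hop propagation t_prop = 7210/204000000 = 35.3431 μs.
Pipeline fill: first packet needs 4·t_tx to clear all hops; remaining 84 packets each add one t_tx.
Total = (4+85-1)·t_tx + 4·t_prop = 88·13.3333 + 4·35.3431 = 1310 μs.

1310 μs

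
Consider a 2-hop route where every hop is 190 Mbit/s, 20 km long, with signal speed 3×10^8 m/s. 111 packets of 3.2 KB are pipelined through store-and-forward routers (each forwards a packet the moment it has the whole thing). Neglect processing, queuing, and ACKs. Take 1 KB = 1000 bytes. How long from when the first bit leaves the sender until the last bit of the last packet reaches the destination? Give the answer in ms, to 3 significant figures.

Per-hop transmission t_tx = L/R = 25600/190000000 = 0.134737 ms.
Per-hop propagation t_prop = 20000/300000000 = 0.0666667 ms.
Pipeline fill: first packet needs 2·t_tx to clear all hops; remaining 110 packets each add one t_tx.
Total = (2+111-1)·t_tx + 2·t_prop = 112·0.134737 + 2·0.0666667 = 15.2 ms.

15.2 ms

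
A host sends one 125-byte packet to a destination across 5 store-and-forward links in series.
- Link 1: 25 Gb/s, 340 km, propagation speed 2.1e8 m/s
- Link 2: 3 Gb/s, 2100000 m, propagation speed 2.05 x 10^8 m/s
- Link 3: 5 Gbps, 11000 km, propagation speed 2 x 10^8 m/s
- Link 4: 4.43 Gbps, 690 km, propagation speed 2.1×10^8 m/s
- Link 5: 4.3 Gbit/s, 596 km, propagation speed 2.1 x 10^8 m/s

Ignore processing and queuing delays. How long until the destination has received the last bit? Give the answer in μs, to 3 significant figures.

L = 125 × 8 = 1000 bits.
Transmission delays (L/R per hop): 0.04, 0.333333, 0.2, 0.225734, 0.232558 μs; sum = 1.03163 μs.
Propagation delays (d/s per hop): 1619.05, 10243.9, 55000, 3285.71, 2838.1 μs; sum = 72986.8 μs.
End-to-end = 73000 μs.

73000 μs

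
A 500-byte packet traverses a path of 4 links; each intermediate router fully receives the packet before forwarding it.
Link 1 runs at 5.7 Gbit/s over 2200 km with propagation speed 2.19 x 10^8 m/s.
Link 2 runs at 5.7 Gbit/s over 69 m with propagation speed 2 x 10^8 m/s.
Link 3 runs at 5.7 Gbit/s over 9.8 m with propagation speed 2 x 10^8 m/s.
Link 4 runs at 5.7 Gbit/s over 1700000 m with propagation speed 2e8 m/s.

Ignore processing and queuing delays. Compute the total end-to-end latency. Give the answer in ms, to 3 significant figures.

18.5 ms

L = 500 × 8 = 4000 bits.
Transmission delay per hop = L/R = 4000/5700000000 = 0.000701754 ms; 4 hops → 0.00280702 ms.
Propagation delays (d/s per hop): 10.0457, 0.000345, 4.9e-05, 8.5 ms; sum = 18.5461 ms.
End-to-end = 18.5 ms.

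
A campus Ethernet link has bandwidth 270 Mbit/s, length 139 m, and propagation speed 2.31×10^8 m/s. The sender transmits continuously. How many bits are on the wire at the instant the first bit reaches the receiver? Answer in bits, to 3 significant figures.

Propagation delay = 139 / 231000000 = 6.01732e-07 s.
BDP = R × t_prop = 270000000 × 6.01732e-07 = 162.468 bits.

162 bits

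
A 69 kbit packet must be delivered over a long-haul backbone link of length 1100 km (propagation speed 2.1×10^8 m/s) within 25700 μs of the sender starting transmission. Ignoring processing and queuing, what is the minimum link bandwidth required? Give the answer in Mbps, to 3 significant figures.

3.37 Mbps

Propagation delay = 1100000 / 210000000 = 5238.1 μs.
Transmission budget = 25700 − 5238.1 = 20461.9 μs.
R ≥ L / t_tx = 69000 bits / 0.0204619 s = 3.37 Mbps.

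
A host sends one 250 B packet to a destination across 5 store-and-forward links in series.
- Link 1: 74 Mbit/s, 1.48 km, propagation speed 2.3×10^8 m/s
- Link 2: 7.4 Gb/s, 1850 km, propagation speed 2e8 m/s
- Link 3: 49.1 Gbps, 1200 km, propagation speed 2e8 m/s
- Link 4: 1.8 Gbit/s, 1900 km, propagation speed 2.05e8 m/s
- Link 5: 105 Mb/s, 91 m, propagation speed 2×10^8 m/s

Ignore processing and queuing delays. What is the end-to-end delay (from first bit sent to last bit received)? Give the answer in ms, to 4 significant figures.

24.57 ms

L = 250 × 8 = 2000 bits.
Transmission delays (L/R per hop): 0.027027, 0.00027027, 4.07332e-05, 0.00111111, 0.0190476 ms; sum = 0.0474968 ms.
Propagation delays (d/s per hop): 0.00643478, 9.25, 6, 9.26829, 0.000455 ms; sum = 24.5252 ms.
End-to-end = 24.57 ms.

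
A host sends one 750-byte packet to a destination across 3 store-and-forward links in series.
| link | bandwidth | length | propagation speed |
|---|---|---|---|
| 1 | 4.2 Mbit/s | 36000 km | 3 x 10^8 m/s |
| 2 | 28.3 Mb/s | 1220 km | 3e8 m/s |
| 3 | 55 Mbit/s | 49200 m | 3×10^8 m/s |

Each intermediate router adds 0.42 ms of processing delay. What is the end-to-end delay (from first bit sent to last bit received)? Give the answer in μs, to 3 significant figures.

127000 μs

L = 750 × 8 = 6000 bits.
Transmission delays (L/R per hop): 1428.57, 212.014, 109.091 μs; sum = 1749.68 μs.
Propagation delays (d/s per hop): 120000, 4066.67, 164 μs; sum = 124231 μs.
Processing at 2 router(s): 2 × 0.42 ms = 840 μs.
End-to-end = 127000 μs.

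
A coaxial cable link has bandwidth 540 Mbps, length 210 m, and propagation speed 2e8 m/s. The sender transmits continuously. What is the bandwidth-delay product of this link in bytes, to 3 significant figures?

Propagation delay = 210 / 200000000 = 1.05e-06 s.
BDP = R × t_prop = 540000000 × 1.05e-06 = 567 bits.
In bytes: 567/8 = 70.9 bytes.

70.9 bytes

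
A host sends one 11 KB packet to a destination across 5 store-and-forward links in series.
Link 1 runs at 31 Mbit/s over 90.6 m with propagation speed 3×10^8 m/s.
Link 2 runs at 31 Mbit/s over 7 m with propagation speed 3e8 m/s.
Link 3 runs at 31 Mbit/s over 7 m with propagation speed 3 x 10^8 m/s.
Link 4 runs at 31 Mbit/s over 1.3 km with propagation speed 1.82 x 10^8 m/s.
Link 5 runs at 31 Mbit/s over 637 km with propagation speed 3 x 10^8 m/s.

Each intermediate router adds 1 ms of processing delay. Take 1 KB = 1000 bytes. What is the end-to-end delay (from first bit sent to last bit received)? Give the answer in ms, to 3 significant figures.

20.3 ms

L = 88000 bits.
Transmission delay per hop = L/R = 88000/31000000 = 2.83871 ms; 5 hops → 14.1935 ms.
Propagation delays (d/s per hop): 0.000302, 2.33333e-05, 2.33333e-05, 0.00714286, 2.12333 ms; sum = 2.13082 ms.
Processing at 4 router(s): 4 × 1 ms = 4 ms.
End-to-end = 20.3 ms.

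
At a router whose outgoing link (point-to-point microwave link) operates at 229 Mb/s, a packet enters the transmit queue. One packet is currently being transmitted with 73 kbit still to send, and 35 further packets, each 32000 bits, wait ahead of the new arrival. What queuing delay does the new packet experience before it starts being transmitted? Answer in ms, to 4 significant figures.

5.210 ms

Each queued packet: L/R = 32000/229000000 = 0.139738 ms.
35 queued → 4.89083 ms.
Plus remaining 73000 bits of current packet: 0.318777 ms.
Queuing delay = 5.210 ms.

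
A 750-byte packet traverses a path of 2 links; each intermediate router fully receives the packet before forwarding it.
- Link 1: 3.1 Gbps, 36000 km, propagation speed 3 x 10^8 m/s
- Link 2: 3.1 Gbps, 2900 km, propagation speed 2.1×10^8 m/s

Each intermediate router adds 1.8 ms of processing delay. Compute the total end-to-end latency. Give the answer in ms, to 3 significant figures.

L = 750 × 8 = 6000 bits.
Transmission delay per hop = L/R = 6000/3100000000 = 0.00193548 ms; 2 hops → 0.00387097 ms.
Propagation delays (d/s per hop): 120, 13.8095 ms; sum = 133.81 ms.
Processing at 1 router(s): 1 × 1.8 ms = 1.8 ms.
End-to-end = 136 ms.

136 ms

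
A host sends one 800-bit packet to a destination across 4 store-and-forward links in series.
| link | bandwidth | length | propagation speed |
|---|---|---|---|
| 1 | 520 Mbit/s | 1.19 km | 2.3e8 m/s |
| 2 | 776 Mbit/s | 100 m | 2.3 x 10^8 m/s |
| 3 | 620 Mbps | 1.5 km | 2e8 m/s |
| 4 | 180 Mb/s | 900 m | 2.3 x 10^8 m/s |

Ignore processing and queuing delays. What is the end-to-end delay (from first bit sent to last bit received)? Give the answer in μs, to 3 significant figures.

25.3 μs

Transmission delays (L/R per hop): 1.53846, 1.03093, 1.29032, 4.44444 μs; sum = 8.30416 μs.
Propagation delays (d/s per hop): 5.17391, 0.434783, 7.5, 3.91304 μs; sum = 17.0217 μs.
End-to-end = 25.3 μs.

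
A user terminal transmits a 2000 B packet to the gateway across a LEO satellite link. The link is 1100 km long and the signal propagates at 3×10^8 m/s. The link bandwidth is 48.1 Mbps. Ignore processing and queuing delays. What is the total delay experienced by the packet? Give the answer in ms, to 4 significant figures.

L = 2000 × 8 = 16000 bits.
Transmission delay = L/R = 16000 / 48100000 = 0.33264 ms.
Propagation delay = d/s = 1100000 m / 300000000 m/s = 3.66667 ms.
Total = 3.999 ms.

3.999 ms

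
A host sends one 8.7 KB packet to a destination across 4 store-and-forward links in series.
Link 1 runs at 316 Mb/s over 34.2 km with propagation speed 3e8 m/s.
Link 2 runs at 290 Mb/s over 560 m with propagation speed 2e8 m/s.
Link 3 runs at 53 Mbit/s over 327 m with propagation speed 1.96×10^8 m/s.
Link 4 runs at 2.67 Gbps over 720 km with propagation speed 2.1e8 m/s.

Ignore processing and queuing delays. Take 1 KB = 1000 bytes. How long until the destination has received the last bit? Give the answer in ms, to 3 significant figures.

L = 69600 bits.
Transmission delays (L/R per hop): 0.220253, 0.24, 1.31321, 0.0260674 ms; sum = 1.79953 ms.
Propagation delays (d/s per hop): 0.114, 0.0028, 0.00166837, 3.42857 ms; sum = 3.54704 ms.
End-to-end = 5.35 ms.

5.35 ms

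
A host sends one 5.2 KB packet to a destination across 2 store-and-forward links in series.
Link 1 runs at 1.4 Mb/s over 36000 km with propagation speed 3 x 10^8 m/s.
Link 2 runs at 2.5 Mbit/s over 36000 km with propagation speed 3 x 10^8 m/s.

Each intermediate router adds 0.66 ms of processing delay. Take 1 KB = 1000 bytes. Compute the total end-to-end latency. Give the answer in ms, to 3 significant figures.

L = 41600 bits.
Transmission delays (L/R per hop): 29.7143, 16.64 ms; sum = 46.3543 ms.
Propagation delays (d/s per hop): 120, 120 ms; sum = 240 ms.
Processing at 1 router(s): 1 × 0.66 ms = 0.66 ms.
End-to-end = 287 ms.

287 ms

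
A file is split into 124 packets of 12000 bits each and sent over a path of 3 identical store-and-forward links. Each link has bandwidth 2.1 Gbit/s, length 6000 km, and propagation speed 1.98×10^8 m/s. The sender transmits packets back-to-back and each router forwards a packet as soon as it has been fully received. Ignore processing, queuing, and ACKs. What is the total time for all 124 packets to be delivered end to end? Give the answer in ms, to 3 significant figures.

91.6 ms

Per-hop transmission t_tx = L/R = 12000/2100000000 = 0.00571429 ms.
Per-hop propagation t_prop = 6000000/198000000 = 30.303 ms.
Pipeline fill: first packet needs 3·t_tx to clear all hops; remaining 123 packets each add one t_tx.
Total = (3+124-1)·t_tx + 3·t_prop = 126·0.00571429 + 3·30.303 = 91.6 ms.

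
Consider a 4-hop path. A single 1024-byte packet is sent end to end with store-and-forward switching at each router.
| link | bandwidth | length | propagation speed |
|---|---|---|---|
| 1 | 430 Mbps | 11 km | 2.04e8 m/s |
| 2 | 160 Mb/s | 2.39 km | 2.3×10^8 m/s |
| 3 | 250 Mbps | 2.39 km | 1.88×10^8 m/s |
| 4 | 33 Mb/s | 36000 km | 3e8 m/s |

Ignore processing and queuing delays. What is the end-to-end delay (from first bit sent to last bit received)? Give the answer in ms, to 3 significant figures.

L = 1024 × 8 = 8192 bits.
Transmission delays (L/R per hop): 0.0190512, 0.0512, 0.032768, 0.248242 ms; sum = 0.351262 ms.
Propagation delays (d/s per hop): 0.0539216, 0.0103913, 0.0127128, 120 ms; sum = 120.077 ms.
End-to-end = 120 ms.

120 ms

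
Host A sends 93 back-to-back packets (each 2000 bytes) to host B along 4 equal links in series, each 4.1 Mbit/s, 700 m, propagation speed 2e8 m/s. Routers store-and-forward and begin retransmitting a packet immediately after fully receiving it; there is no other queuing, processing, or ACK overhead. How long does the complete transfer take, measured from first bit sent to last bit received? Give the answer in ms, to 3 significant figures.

Per-hop transmission t_tx = L/R = 16000/4.1e+06 = 3.90244 ms.
Per-hop propagation t_prop = 700/200000000 = 0.0035 ms.
Pipeline fill: first packet needs 4·t_tx to clear all hops; remaining 92 packets each add one t_tx.
Total = (4+93-1)·t_tx + 4·t_prop = 96·3.90244 + 4·0.0035 = 375 ms.

375 ms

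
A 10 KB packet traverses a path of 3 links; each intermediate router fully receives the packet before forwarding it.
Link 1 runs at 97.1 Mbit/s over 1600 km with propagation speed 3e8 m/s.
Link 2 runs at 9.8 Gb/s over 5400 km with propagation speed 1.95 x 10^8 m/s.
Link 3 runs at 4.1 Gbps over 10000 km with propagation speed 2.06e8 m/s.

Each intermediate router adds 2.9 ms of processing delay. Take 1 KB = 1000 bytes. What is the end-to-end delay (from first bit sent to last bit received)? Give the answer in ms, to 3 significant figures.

88.2 ms

L = 80000 bits.
Transmission delays (L/R per hop): 0.823893, 0.00816327, 0.0195122 ms; sum = 0.851568 ms.
Propagation delays (d/s per hop): 5.33333, 27.6923, 48.5437 ms; sum = 81.5693 ms.
Processing at 2 router(s): 2 × 2.9 ms = 5.8 ms.
End-to-end = 88.2 ms.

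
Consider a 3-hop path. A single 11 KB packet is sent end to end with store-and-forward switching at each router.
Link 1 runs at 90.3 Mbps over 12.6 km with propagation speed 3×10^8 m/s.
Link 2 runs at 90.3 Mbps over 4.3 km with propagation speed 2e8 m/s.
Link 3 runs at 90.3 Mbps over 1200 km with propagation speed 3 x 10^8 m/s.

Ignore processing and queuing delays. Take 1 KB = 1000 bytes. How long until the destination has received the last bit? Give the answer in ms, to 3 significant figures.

6.99 ms

L = 88000 bits.
Transmission delay per hop = L/R = 88000/90300000 = 0.974529 ms; 3 hops → 2.92359 ms.
Propagation delays (d/s per hop): 0.042, 0.0215, 4 ms; sum = 4.0635 ms.
End-to-end = 6.99 ms.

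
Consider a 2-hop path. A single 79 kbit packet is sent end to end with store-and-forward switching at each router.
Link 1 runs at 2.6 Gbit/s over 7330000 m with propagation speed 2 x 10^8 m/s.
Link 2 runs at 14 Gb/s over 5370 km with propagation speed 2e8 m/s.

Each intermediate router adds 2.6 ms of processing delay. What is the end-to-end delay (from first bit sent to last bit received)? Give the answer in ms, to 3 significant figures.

66.1 ms

L = 79000 bits.
Transmission delays (L/R per hop): 0.0303846, 0.00564286 ms; sum = 0.0360275 ms.
Propagation delays (d/s per hop): 36.65, 26.85 ms; sum = 63.5 ms.
Processing at 1 router(s): 1 × 2.6 ms = 2.6 ms.
End-to-end = 66.1 ms.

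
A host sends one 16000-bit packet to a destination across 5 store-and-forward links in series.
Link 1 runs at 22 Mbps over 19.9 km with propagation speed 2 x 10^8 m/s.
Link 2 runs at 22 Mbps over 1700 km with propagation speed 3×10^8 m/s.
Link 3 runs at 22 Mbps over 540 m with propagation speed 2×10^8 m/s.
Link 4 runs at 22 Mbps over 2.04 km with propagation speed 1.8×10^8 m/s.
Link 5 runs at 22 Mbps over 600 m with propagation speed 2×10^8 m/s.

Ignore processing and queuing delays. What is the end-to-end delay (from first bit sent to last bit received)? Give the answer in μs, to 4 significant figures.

9420 μs

Transmission delay per hop = L/R = 16000/22000000 = 727.273 μs; 5 hops → 3636.36 μs.
Propagation delays (d/s per hop): 99.5, 5666.67, 2.7, 11.3333, 3 μs; sum = 5783.2 μs.
End-to-end = 9420 μs.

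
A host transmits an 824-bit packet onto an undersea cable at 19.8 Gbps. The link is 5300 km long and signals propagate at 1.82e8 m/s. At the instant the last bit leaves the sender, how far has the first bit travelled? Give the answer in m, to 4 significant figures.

t_tx = L/R = 824/19800000000 = 4.16162e-08 s.
Distance = s × t_tx = 182000000 × 4.16162e-08 = 7.574 m.

7.574 m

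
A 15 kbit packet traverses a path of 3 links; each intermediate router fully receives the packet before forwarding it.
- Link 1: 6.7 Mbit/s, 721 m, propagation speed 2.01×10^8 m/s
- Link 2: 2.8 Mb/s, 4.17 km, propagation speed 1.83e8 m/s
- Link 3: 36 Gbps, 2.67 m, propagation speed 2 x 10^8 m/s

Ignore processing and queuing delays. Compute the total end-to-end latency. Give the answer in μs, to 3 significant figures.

7620 μs

L = 15000 bits.
Transmission delays (L/R per hop): 2238.81, 5357.14, 0.416667 μs; sum = 7596.37 μs.
Propagation delays (d/s per hop): 3.58706, 22.7869, 0.01335 μs; sum = 26.3873 μs.
End-to-end = 7620 μs.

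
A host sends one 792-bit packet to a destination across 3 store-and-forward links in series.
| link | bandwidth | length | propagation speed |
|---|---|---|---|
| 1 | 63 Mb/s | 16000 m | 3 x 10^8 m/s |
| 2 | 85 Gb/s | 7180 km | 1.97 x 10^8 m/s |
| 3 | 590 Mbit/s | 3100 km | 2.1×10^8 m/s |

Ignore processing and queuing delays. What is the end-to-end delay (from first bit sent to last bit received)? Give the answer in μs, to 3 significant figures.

Transmission delays (L/R per hop): 12.5714, 0.00931765, 1.34237 μs; sum = 13.9231 μs.
Propagation delays (d/s per hop): 53.3333, 36446.7, 14761.9 μs; sum = 51261.9 μs.
End-to-end = 51300 μs.

51300 μs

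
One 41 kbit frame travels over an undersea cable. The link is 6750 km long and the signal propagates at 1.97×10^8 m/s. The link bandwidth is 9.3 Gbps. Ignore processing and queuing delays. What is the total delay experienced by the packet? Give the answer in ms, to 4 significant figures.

34.27 ms

L = 41000 bits.
Transmission delay = L/R = 41000 / 9300000000 = 0.0044086 ms.
Propagation delay = d/s = 6750000 m / 197000000 m/s = 34.264 ms.
Total = 34.27 ms.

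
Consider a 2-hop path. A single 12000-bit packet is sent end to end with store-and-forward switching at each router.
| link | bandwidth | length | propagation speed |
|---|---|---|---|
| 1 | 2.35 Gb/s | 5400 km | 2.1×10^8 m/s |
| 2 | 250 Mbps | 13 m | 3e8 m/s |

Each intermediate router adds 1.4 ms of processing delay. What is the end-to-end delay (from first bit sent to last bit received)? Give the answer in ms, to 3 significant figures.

Transmission delays (L/R per hop): 0.00510638, 0.048 ms; sum = 0.0531064 ms.
Propagation delays (d/s per hop): 25.7143, 4.33333e-05 ms; sum = 25.7143 ms.
Processing at 1 router(s): 1 × 1.4 ms = 1.4 ms.
End-to-end = 27.2 ms.

27.2 ms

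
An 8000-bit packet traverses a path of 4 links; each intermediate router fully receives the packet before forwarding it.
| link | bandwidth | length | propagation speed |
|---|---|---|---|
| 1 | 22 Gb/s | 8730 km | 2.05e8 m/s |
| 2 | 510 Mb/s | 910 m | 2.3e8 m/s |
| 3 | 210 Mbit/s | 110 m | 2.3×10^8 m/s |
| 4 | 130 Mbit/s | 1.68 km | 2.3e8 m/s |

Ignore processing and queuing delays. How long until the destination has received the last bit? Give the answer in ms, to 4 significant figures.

42.71 ms

Transmission delays (L/R per hop): 0.000363636, 0.0156863, 0.0380952, 0.0615385 ms; sum = 0.115684 ms.
Propagation delays (d/s per hop): 42.5854, 0.00395652, 0.000478261, 0.00730435 ms; sum = 42.5971 ms.
End-to-end = 42.71 ms.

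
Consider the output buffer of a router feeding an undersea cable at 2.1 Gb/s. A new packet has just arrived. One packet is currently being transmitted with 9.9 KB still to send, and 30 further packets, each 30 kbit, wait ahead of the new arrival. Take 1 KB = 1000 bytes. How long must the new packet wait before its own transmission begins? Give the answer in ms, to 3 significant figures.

0.466 ms

Each queued packet: L/R = 30000/2100000000 = 0.0142857 ms.
30 queued → 0.428571 ms.
Plus remaining 79200 bits of current packet: 0.0377143 ms.
Queuing delay = 0.466 ms.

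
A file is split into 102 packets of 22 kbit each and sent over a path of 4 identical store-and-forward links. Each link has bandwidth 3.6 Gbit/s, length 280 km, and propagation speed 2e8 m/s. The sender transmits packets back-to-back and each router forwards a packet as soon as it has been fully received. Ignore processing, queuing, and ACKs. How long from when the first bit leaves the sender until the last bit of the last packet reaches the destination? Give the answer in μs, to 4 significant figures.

Per-hop transmission t_tx = L/R = 22000/3600000000 = 6.11111 μs.
Per-hop propagation t_prop = 280000/200000000 = 1400 μs.
Pipeline fill: first packet needs 4·t_tx to clear all hops; remaining 101 packets each add one t_tx.
Total = (4+102-1)·t_tx + 4·t_prop = 105·6.11111 + 4·1400 = 6242 μs.

6242 μs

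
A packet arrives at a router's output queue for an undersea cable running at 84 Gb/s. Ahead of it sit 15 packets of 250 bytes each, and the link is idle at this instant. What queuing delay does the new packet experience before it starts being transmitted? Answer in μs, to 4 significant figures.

0.3571 μs

Each queued packet: L/R = 2000/84000000000 = 0.0238095 μs.
15 queued → 0.357143 μs.
Queuing delay = 0.3571 μs.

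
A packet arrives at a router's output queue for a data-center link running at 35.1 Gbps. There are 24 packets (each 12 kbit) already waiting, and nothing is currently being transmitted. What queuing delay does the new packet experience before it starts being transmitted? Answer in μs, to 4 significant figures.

Each queued packet: L/R = 12000/35100000000 = 0.34188 μs.
24 queued → 8.20513 μs.
Queuing delay = 8.205 μs.

8.205 μs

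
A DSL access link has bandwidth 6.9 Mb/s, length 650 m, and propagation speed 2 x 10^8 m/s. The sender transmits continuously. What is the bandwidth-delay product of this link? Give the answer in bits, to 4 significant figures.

Propagation delay = 650 / 200000000 = 3.25e-06 s.
BDP = R × t_prop = 6900000 × 3.25e-06 = 22.425 bits.

22.43 bits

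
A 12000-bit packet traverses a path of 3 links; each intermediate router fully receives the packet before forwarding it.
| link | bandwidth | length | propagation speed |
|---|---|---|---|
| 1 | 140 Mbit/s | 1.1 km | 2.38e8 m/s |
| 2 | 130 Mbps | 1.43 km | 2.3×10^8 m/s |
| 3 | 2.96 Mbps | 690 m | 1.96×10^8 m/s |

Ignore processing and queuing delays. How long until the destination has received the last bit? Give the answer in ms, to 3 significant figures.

Transmission delays (L/R per hop): 0.0857143, 0.0923077, 4.05405 ms; sum = 4.23208 ms.
Propagation delays (d/s per hop): 0.00462185, 0.00621739, 0.00352041 ms; sum = 0.0143596 ms.
End-to-end = 4.25 ms.

4.25 ms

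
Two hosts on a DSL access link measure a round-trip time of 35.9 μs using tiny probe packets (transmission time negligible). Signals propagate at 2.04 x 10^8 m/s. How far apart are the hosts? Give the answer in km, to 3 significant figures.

One-way propagation = RTT/2 = 17.95 μs.
d = s × t = 204000000 × 1.795e-05 = 3.66 km.

3.66 km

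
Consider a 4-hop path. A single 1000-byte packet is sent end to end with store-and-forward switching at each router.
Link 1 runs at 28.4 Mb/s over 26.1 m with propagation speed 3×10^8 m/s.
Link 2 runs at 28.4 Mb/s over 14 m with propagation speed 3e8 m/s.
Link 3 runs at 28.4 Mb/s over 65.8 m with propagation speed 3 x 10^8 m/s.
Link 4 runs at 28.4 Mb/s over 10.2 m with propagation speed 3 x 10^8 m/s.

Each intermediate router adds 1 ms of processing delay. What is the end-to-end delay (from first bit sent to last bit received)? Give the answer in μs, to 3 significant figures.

4130 μs

L = 1000 × 8 = 8000 bits.
Transmission delay per hop = L/R = 8000/28400000 = 281.69 μs; 4 hops → 1126.76 μs.
Propagation delays (d/s per hop): 0.087, 0.0466667, 0.219333, 0.034 μs; sum = 0.387 μs.
Processing at 3 router(s): 3 × 1 ms = 3000 μs.
End-to-end = 4130 μs.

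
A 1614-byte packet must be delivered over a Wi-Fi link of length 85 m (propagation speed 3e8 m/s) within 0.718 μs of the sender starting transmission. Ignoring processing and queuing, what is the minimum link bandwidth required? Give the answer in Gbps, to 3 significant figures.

L = 12912 bits.
Propagation delay = 85 / 300000000 = 0.283333 μs.
Transmission budget = 0.718 − 0.283333 = 0.434667 μs.
R ≥ L / t_tx = 12912 bits / 4.34667e-07 s = 29.7 Gbps.

29.7 Gbps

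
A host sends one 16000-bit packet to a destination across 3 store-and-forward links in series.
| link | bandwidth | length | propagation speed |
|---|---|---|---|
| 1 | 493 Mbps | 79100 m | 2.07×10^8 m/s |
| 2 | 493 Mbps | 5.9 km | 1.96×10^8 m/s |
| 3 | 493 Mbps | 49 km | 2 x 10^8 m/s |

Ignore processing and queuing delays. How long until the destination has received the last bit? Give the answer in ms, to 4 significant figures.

Transmission delay per hop = L/R = 16000/493000000 = 0.0324544 ms; 3 hops → 0.0973631 ms.
Propagation delays (d/s per hop): 0.382126, 0.030102, 0.245 ms; sum = 0.657228 ms.
End-to-end = 0.7546 ms.

0.7546 ms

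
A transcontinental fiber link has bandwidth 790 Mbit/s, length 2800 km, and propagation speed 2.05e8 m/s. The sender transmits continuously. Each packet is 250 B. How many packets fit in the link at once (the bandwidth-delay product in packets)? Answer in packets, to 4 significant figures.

Propagation delay = 2800000 / 2.05e+08 = 0.0136585 s.
BDP = R × t_prop = 790000000 × 0.0136585 = 10790200 bits.
In packets of 2000 bits: 5395 packets.

5395 packets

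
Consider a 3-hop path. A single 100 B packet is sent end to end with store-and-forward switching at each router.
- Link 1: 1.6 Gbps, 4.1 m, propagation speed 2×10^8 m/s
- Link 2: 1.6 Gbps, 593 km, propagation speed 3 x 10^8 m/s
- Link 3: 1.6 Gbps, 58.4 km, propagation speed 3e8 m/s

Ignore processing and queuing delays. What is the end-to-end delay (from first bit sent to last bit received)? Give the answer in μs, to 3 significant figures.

2170 μs

L = 100 × 8 = 800 bits.
Transmission delay per hop = L/R = 800/1600000000 = 0.5 μs; 3 hops → 1.5 μs.
Propagation delays (d/s per hop): 0.0205, 1976.67, 194.667 μs; sum = 2171.35 μs.
End-to-end = 2170 μs.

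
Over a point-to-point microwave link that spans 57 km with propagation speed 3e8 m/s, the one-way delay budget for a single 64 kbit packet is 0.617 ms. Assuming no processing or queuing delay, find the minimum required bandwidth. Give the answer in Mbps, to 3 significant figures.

150 Mbps

Propagation delay = 57000 / 300000000 = 0.19 ms.
Transmission budget = 0.617 − 0.19 = 0.427 ms.
R ≥ L / t_tx = 64000 bits / 0.000427 s = 150 Mbps.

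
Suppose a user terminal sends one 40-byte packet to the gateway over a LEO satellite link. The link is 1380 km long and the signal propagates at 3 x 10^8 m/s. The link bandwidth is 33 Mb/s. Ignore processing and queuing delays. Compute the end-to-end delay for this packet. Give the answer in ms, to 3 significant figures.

4.61 ms

L = 40 × 8 = 320 bits.
Transmission delay = L/R = 320 / 33000000 = 0.00969697 ms.
Propagation delay = d/s = 1380000 m / 300000000 m/s = 4.6 ms.
Total = 4.61 ms.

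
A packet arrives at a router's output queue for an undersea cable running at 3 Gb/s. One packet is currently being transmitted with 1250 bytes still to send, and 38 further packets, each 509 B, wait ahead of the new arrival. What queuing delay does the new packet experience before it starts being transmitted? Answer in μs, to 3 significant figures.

54.9 μs

Each queued packet: L/R = 4072/3000000000 = 1.35733 μs.
38 queued → 51.5787 μs.
Plus remaining 10000 bits of current packet: 3.33333 μs.
Queuing delay = 54.9 μs.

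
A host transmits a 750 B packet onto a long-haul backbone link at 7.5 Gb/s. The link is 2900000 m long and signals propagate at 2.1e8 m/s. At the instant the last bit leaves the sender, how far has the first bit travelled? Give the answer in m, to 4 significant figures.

t_tx = L/R = 6000/7500000000 = 8e-07 s.
Distance = s × t_tx = 210000000 × 8e-07 = 168.0 m.

168.0 m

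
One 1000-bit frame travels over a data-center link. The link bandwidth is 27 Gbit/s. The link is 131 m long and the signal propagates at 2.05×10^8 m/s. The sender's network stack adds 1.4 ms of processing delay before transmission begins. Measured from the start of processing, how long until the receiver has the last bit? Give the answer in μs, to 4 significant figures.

Transmission delay = L/R = 1000 / 27000000000 = 0.037037 μs.
Propagation delay = d/s = 131 m / 2.05e+08 m/s = 0.639024 μs.
Plus processing delay 1.4 ms = 1400 μs.
Total = 1401 μs.

1401 μs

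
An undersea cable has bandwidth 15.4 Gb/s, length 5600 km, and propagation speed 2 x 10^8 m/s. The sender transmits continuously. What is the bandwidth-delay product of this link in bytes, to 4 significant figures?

53900000 bytes

Propagation delay = 5600000 / 200000000 = 0.028 s.
BDP = R × t_prop = 15400000000 × 0.028 = 431200000 bits.
In bytes: 431200000/8 = 53900000 bytes.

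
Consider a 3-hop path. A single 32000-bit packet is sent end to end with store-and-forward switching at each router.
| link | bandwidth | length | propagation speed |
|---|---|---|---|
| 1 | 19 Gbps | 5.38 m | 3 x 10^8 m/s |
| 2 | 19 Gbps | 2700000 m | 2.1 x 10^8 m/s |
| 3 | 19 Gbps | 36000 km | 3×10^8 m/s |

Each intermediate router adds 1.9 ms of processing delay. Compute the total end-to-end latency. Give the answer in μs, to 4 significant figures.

Transmission delay per hop = L/R = 32000/19000000000 = 1.68421 μs; 3 hops → 5.05263 μs.
Propagation delays (d/s per hop): 0.0179333, 12857.1, 120000 μs; sum = 132857 μs.
Processing at 2 router(s): 2 × 1.9 ms = 3800 μs.
End-to-end = 136700 μs.

136700 μs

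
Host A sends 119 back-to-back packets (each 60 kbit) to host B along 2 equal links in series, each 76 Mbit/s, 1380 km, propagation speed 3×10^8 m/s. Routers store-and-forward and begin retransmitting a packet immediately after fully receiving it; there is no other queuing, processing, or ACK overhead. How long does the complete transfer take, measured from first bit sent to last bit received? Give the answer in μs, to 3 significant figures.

104000 μs

Per-hop transmission t_tx = L/R = 60000/76000000 = 789.474 μs.
Per-hop propagation t_prop = 1380000/300000000 = 4600 μs.
Pipeline fill: first packet needs 2·t_tx to clear all hops; remaining 118 packets each add one t_tx.
Total = (2+119-1)·t_tx + 2·t_prop = 120·789.474 + 2·4600 = 104000 μs.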